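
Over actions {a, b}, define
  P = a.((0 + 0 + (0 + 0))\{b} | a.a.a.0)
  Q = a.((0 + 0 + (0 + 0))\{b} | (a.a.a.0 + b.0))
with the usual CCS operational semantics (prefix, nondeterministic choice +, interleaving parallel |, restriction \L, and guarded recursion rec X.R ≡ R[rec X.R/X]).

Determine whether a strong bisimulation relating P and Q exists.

LTS(P): 5 reachable states
  s0 = a.((0 + 0 + (0 + 0))\{b} | a.a.a.0) → --a--▸ s1
  s1 = (0 + 0 + (0 + 0))\{b} | a.a.a.0 → --a--▸ s2
  s2 = (0 + 0 + (0 + 0))\{b} | a.a.0 → --a--▸ s3
  s3 = (0 + 0 + (0 + 0))\{b} | a.0 → --a--▸ s4
  s4 = (0 + 0 + (0 + 0))\{b} | 0 → stopped
LTS(Q): 5 reachable states
  t0 = a.((0 + 0 + (0 + 0))\{b} | (a.a.a.0 + b.0)) → --a--▸ t1
  t1 = (0 + 0 + (0 + 0))\{b} | (a.a.a.0 + b.0) → --a--▸ t2, --b--▸ t3
  t2 = (0 + 0 + (0 + 0))\{b} | a.a.0 → --a--▸ t4
  t3 = (0 + 0 + (0 + 0))\{b} | 0 → stopped
  t4 = (0 + 0 + (0 + 0))\{b} | a.0 → --a--▸ t3
Coarsest stable partition (strong bisimilarity classes):
  B0 = {s0}
  B1 = {s1}
  B2 = {s2, t2}
  B3 = {s3, t4}
  B4 = {s4, t3}
  B5 = {t0}
  B6 = {t1}
s0 ∈ B0, t0 ∈ B5 → different blocks

NO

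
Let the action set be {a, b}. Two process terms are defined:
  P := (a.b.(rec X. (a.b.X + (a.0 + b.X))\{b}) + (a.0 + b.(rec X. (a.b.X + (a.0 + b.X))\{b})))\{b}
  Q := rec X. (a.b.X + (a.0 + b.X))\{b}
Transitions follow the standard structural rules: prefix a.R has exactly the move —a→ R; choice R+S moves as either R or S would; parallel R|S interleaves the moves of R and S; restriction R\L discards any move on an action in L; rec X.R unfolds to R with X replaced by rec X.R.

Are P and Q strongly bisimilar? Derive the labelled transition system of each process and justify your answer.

bisimilar

Reachable graph of P (3 states):
  u0 = (a.b.(rec X. (a.b.X + (a.0 + b.X))\{b}) + (a.0 + b.(rec X. (a.b.X + (a.0 + b.X))\{b})))\{b} has moves --a--▸ u1, --a--▸ u2
  u1 = (b.(rec X. (a.b.X + (a.0 + b.X))\{b}))\{b} has moves stopped
  u2 = 0\{b} has moves stopped
Reachable graph of Q (3 states):
  v0 = rec X. (a.b.X + (a.0 + b.X))\{b} has moves --a--▸ v1, --a--▸ v2
  v1 = (b.(rec X. (a.b.X + (a.0 + b.X))\{b}))\{b} has moves stopped
  v2 = 0\{b} has moves stopped
Bisimilarity quotient blocks:
  B0 = {u0, v0}
  B1 = {u1, u2, v1, v2}
u0 ∈ B0, v0 ∈ B0 → same block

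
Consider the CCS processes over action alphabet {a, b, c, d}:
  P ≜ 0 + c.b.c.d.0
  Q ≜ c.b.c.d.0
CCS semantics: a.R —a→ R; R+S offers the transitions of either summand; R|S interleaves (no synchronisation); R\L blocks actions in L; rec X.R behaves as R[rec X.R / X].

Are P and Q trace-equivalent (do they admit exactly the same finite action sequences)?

LTS(P): 5 reachable states
  m0 = 0 + c.b.c.d.0 :: -c-> m1
  m1 = b.c.d.0 :: -b-> m2
  m2 = c.d.0 :: -c-> m3
  m3 = d.0 :: -d-> m4
  m4 = 0 :: (no moves)
LTS(Q): 5 reachable states
  n0 = c.b.c.d.0 :: -c-> n1
  n1 = b.c.d.0 :: -b-> n2
  n2 = c.d.0 :: -c-> n3
  n3 = d.0 :: -d-> n4
  n4 = 0 :: (no moves)
Partition-refinement fixed point:
  B0 = {m0, n0}
  B1 = {m1, n1}
  B2 = {m2, n2}
  B3 = {m3, n3}
  B4 = {m4, n4}
m0 ∈ B0, n0 ∈ B0 → same block
Bisimilar ⇒ trace-equivalent.

trace-equivalent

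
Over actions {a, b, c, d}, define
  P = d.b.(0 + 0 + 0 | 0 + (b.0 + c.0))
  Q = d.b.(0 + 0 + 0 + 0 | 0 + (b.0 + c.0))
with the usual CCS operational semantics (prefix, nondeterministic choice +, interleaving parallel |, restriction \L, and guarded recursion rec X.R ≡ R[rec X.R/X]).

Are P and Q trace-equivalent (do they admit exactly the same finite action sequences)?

traces(P) = traces(Q)

P's transition system — 4 states:
  m0 = d.b.(0 + 0 + 0 | 0 + (b.0 + c.0)) | -d-> m1
  m1 = b.(0 + 0 + 0 | 0 + (b.0 + c.0)) | -b-> m2
  m2 = 0 + 0 + 0 | 0 + (b.0 + c.0) | -b-> m3, -c-> m3
  m3 = 0 | ∅
Q's transition system — 4 states:
  n0 = d.b.(0 + 0 + 0 + 0 | 0 + (b.0 + c.0)) | -d-> n1
  n1 = b.(0 + 0 + 0 + 0 | 0 + (b.0 + c.0)) | -b-> n2
  n2 = 0 + 0 + 0 + 0 | 0 + (b.0 + c.0) | -b-> n3, -c-> n3
  n3 = 0 | ∅
Bisimilarity quotient blocks:
  B0 = {m0, n0}
  B1 = {m1, n1}
  B2 = {m2, n2}
  B3 = {m3, n3}
m0 ∈ B0, n0 ∈ B0 → same block
Bisimilar ⇒ trace-equivalent.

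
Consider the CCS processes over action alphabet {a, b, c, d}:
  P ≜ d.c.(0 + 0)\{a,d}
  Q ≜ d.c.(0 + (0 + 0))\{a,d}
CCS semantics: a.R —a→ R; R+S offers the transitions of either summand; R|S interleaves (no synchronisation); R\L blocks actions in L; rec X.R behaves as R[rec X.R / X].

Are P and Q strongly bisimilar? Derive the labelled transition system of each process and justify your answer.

LTS(P): 3 reachable states
  m0 = d.c.(0 + 0)\{a,d} | --d--▸ m1
  m1 = c.(0 + 0)\{a,d} | --c--▸ m2
  m2 = (0 + 0)\{a,d} | (no moves)
LTS(Q): 3 reachable states
  n0 = d.c.(0 + (0 + 0))\{a,d} | --d--▸ n1
  n1 = c.(0 + (0 + 0))\{a,d} | --c--▸ n2
  n2 = (0 + (0 + 0))\{a,d} | (no moves)
Coarsest stable partition (strong bisimilarity classes):
  B0 = {m0, n0}
  B1 = {m1, n1}
  B2 = {m2, n2}
m0 ∈ B0, n0 ∈ B0 → same block

YES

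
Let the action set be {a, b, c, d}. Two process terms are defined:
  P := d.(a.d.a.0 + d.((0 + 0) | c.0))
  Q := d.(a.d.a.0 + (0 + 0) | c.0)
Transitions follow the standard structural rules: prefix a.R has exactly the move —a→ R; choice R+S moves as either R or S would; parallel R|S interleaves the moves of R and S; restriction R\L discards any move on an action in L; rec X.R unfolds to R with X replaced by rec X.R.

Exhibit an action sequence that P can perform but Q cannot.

dd

Reachable graph of P (7 states):
  u0 = d.(a.d.a.0 + d.((0 + 0) | c.0)) :: =d=> u1
  u1 = a.d.a.0 + d.((0 + 0) | c.0) :: =a=> u2, =d=> u3
  u2 = d.a.0 :: =d=> u4
  u3 = (0 + 0) | c.0 :: =c=> u5
  u4 = a.0 :: =a=> u6
  u5 = (0 + 0) | 0 :: stopped
  u6 = 0 :: stopped
Reachable graph of Q (6 states):
  v0 = d.(a.d.a.0 + (0 + 0) | c.0) :: =d=> v1
  v1 = a.d.a.0 + (0 + 0) | c.0 :: =a=> v2, =c=> v3
  v2 = d.a.0 :: =d=> v4
  v3 = (0 + 0) | 0 :: stopped
  v4 = a.0 :: =a=> v5
  v5 = 0 :: stopped
Executing dd from P (initial set {u0}):
  after d @ step 1: {u1}
  after d @ step 2: {u3}
  — P admits the full trace.
Executing dd from Q (initial set {v0}):
  after d @ step 1: {v1}
  after d @ step 2: ∅ (Q stuck)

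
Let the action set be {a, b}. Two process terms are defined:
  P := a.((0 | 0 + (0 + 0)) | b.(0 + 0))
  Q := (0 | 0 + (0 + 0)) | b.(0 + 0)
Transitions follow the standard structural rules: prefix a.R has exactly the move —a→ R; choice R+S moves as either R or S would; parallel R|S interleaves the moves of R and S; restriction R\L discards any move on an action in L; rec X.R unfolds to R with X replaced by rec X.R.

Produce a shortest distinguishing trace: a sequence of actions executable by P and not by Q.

a

Reachable graph of P (3 states):
  s0 = a.((0 | 0 + (0 + 0)) | b.(0 + 0)) ⊢ -a-> s1
  s1 = (0 | 0 + (0 + 0)) | b.(0 + 0) ⊢ -b-> s2
  s2 = (0 | 0 + (0 + 0)) | (0 + 0) ⊢ ·
Reachable graph of Q (2 states):
  t0 = (0 | 0 + (0 + 0)) | b.(0 + 0) ⊢ -b-> t1
  t1 = (0 | 0 + (0 + 0)) | (0 + 0) ⊢ ·
Executing a from P (initial set {s0}):
  step 1 (a): {s1}
  ✓ P
Executing a from Q (initial set {t0}):
  step 1 (a): no successor for Q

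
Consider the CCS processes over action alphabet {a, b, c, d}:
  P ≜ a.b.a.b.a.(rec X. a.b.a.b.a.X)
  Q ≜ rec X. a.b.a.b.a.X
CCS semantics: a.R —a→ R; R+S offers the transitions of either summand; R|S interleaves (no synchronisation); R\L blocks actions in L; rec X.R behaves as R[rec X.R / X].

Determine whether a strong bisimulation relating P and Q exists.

Reachable graph of P (6 states):
  p0 = a.b.a.b.a.(rec X. a.b.a.b.a.X) → —a→ p1
  p1 = b.a.b.a.(rec X. a.b.a.b.a.X) → —b→ p2
  p2 = a.b.a.(rec X. a.b.a.b.a.X) → —a→ p3
  p3 = b.a.(rec X. a.b.a.b.a.X) → —b→ p4
  p4 = a.(rec X. a.b.a.b.a.X) → —a→ p5
  p5 = rec X. a.b.a.b.a.X → —a→ p1
Reachable graph of Q (5 states):
  q0 = rec X. a.b.a.b.a.X → —a→ q1
  q1 = b.a.b.a.(rec X. a.b.a.b.a.X) → —b→ q2
  q2 = a.b.a.(rec X. a.b.a.b.a.X) → —a→ q3
  q3 = b.a.(rec X. a.b.a.b.a.X) → —b→ q4
  q4 = a.(rec X. a.b.a.b.a.X) → —a→ q0
Coarsest stable partition (strong bisimilarity classes):
  B0 = {p0, p5, q0}
  B1 = {p1, q1}
  B2 = {p2, q2}
  B3 = {p3, q3}
  B4 = {p4, q4}
p0 ∈ B0, q0 ∈ B0 → same block

P ~ Q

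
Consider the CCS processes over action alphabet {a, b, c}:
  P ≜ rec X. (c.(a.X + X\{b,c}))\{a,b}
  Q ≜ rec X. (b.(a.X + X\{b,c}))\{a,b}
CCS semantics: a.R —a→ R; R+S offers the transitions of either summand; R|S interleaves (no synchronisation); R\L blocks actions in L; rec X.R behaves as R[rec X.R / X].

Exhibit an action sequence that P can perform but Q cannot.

c

Reachable graph of P (2 states):
  s0 = rec X. (c.(a.X + X\{b,c}))\{a,b} :: -c-> s1
  s1 = (a.(rec X. (c.(a.X + X\{b,c}))\{a,b}) + (rec X. (c.(a.X + X\{b,c}))\{a,b})\{b,c})\{a,b} :: ·
Reachable graph of Q (1 states):
  t0 = rec X. (b.(a.X + X\{b,c}))\{a,b} :: ·
Trace ⟨c⟩ through P, begin at {s0}:
  after c @ step 1: {s1}
  P completes σ.
Trace ⟨c⟩ through Q, begin at {t0}:
  after c @ step 1: no successor for Q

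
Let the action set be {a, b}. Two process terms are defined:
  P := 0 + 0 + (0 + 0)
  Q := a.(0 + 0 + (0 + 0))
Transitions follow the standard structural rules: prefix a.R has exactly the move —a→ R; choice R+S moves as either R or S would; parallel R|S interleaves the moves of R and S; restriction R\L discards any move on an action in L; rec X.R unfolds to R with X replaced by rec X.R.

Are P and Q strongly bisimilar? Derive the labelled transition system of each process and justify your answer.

Reachable graph of P (1 states):
  m0 = 0 + 0 + (0 + 0) → deadlocked
Reachable graph of Q (2 states):
  n0 = a.(0 + 0 + (0 + 0)) → =a=> n1
  n1 = 0 + 0 + (0 + 0) → deadlocked
Bisimilarity quotient blocks:
  B0 = {m0, n1}
  B1 = {n0}
m0 ∈ B0, n0 ∈ B1 → different blocks

NO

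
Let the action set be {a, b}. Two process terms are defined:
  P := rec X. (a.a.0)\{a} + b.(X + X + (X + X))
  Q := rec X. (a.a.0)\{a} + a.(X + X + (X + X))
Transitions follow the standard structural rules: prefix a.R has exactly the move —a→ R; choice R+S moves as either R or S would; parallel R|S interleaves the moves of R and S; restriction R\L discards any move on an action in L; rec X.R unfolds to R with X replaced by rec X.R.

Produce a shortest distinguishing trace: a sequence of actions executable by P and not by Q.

Reachable graph of P (2 states):
  p0 = rec X. (a.a.0)\{a} + b.(X + X + (X + X)) | --b--▸ p1
  p1 = (rec X. (a.a.0)\{a} + b.(X + X + (X + X))) + (rec X. (a.a.0)\{a} + b.(X + X + (X + X))) + ((rec X. (a.a.0)\{a} + b.(X + X + (X + X))) + (rec X. (a.a.0)\{a} + b.(X + X + (X + X)))) | --b--▸ p1
Reachable graph of Q (2 states):
  q0 = rec X. (a.a.0)\{a} + a.(X + X + (X + X)) | --a--▸ q1
  q1 = (rec X. (a.a.0)\{a} + a.(X + X + (X + X))) + (rec X. (a.a.0)\{a} + a.(X + X + (X + X))) + ((rec X. (a.a.0)\{a} + a.(X + X + (X + X))) + (rec X. (a.a.0)\{a} + a.(X + X + (X + X)))) | --a--▸ q1
Trace ⟨b⟩ through P, begin at {p0}:
  after b @ step 1: {p1}
  P completes σ.
Trace ⟨b⟩ through Q, begin at {q0}:
  after b @ step 1: ∅  — Q cannot continue

b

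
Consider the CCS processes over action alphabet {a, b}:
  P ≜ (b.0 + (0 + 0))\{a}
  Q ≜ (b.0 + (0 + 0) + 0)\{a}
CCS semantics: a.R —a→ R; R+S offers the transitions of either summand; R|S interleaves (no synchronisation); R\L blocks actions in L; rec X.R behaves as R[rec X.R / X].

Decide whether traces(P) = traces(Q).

YES

P's transition system — 2 states:
  p0 = (b.0 + (0 + 0))\{a} :: —b→ p1
  p1 = 0\{a} :: ∅
Q's transition system — 2 states:
  q0 = (b.0 + (0 + 0) + 0)\{a} :: —b→ q1
  q1 = 0\{a} :: ∅
Coarsest stable partition (strong bisimilarity classes):
  B0 = {p0, q0}
  B1 = {p1, q1}
p0 ∈ B0, q0 ∈ B0 → same block
Bisimilar ⇒ trace-equivalent.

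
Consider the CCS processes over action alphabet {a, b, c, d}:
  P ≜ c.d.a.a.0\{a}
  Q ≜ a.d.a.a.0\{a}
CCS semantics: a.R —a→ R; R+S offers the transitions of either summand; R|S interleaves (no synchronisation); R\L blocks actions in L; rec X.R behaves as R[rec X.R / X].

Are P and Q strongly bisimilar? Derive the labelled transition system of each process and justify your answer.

P's transition system — 5 states:
  s0 = c.d.a.a.0\{a} → —c→ s1
  s1 = d.a.a.0\{a} → —d→ s2
  s2 = a.a.0\{a} → —a→ s3
  s3 = a.0\{a} → —a→ s4
  s4 = 0\{a} → (no moves)
Q's transition system — 5 states:
  t0 = a.d.a.a.0\{a} → —a→ t1
  t1 = d.a.a.0\{a} → —d→ t2
  t2 = a.a.0\{a} → —a→ t3
  t3 = a.0\{a} → —a→ t4
  t4 = 0\{a} → (no moves)
Coarsest stable partition (strong bisimilarity classes):
  B0 = {s0}
  B1 = {s1, t1}
  B2 = {s2, t2}
  B3 = {s3, t3}
  B4 = {s4, t4}
  B5 = {t0}
s0 ∈ B0, t0 ∈ B5 → different blocks

NO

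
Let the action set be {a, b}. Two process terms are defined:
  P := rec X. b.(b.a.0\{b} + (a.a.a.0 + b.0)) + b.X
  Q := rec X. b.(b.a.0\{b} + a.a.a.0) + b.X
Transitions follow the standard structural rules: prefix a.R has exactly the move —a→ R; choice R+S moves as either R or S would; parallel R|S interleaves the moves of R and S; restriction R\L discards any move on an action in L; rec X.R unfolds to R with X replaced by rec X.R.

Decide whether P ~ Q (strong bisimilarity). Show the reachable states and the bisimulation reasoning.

LTS(P): 7 reachable states
  p0 = rec X. b.(b.a.0\{b} + (a.a.a.0 + b.0)) + b.X has moves -b-> p0, -b-> p1
  p1 = b.a.0\{b} + (a.a.a.0 + b.0) has moves -a-> p2, -b-> p3, -b-> p4
  p2 = a.a.0 has moves -a-> p5
  p3 = 0 has moves ·
  p4 = a.0\{b} has moves -a-> p6
  p5 = a.0 has moves -a-> p3
  p6 = 0\{b} has moves ·
LTS(Q): 7 reachable states
  q0 = rec X. b.(b.a.0\{b} + a.a.a.0) + b.X has moves -b-> q0, -b-> q1
  q1 = b.a.0\{b} + a.a.a.0 has moves -a-> q2, -b-> q3
  q2 = a.a.0 has moves -a-> q4
  q3 = a.0\{b} has moves -a-> q5
  q4 = a.0 has moves -a-> q6
  q5 = 0\{b} has moves ·
  q6 = 0 has moves ·
Partition-refinement fixed point:
  B0 = {p0}
  B1 = {p1}
  B2 = {p2, q2}
  B3 = {p4, p5, q3, q4}
  B4 = {p3, p6, q5, q6}
  B5 = {q0}
  B6 = {q1}
p0 ∈ B0, q0 ∈ B5 → different blocks

P ≁ Q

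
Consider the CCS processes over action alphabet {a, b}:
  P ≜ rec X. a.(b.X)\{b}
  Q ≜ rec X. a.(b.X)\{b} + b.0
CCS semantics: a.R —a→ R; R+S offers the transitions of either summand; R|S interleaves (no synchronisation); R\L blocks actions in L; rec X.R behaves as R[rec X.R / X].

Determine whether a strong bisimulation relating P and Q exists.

P's transition system — 2 states:
  p0 = rec X. a.(b.X)\{b} :: ··a··> p1
  p1 = (b.(rec X. a.(b.X)\{b}))\{b} :: deadlocked
Q's transition system — 3 states:
  q0 = rec X. a.(b.X)\{b} + b.0 :: ··a··> q1, ··b··> q2
  q1 = (b.(rec X. a.(b.X)\{b} + b.0))\{b} :: deadlocked
  q2 = 0 :: deadlocked
Coarsest stable partition (strong bisimilarity classes):
  B0 = {p0}
  B1 = {p1, q1, q2}
  B2 = {q0}
p0 ∈ B0, q0 ∈ B2 → different blocks

NO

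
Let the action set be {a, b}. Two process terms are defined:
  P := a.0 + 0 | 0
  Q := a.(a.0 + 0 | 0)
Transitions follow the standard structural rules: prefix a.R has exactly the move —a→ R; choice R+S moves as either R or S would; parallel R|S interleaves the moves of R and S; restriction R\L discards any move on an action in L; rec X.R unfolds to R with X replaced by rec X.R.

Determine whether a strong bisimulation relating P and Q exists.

P ≁ Q

LTS(P): 2 reachable states
  p0 = a.0 + 0 | 0 has moves =a=> p1
  p1 = 0 has moves deadlocked
LTS(Q): 3 reachable states
  q0 = a.(a.0 + 0 | 0) has moves =a=> q1
  q1 = a.0 + 0 | 0 has moves =a=> q2
  q2 = 0 has moves deadlocked
Partition-refinement fixed point:
  B0 = {p0, q1}
  B1 = {p1, q2}
  B2 = {q0}
p0 ∈ B0, q0 ∈ B2 → different blocks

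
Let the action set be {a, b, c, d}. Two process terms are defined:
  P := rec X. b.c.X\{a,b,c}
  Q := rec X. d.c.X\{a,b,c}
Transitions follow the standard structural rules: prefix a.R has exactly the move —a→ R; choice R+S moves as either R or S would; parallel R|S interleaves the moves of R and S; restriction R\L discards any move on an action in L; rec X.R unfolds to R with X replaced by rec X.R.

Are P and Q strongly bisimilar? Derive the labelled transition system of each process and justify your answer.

not bisimilar

Reachable graph of P (3 states):
  m0 = rec X. b.c.X\{a,b,c} → —b→ m1
  m1 = c.(rec X. b.c.X\{a,b,c})\{a,b,c} → —c→ m2
  m2 = (rec X. b.c.X\{a,b,c})\{a,b,c} → deadlocked
Reachable graph of Q (4 states):
  n0 = rec X. d.c.X\{a,b,c} → —d→ n1
  n1 = c.(rec X. d.c.X\{a,b,c})\{a,b,c} → —c→ n2
  n2 = (rec X. d.c.X\{a,b,c})\{a,b,c} → —d→ n3
  n3 = (c.(rec X. d.c.X\{a,b,c})\{a,b,c})\{a,b,c} → deadlocked
Partition-refinement fixed point:
  B0 = {m0}
  B1 = {m1}
  B2 = {m2, n3}
  B3 = {n0}
  B4 = {n1}
  B5 = {n2}
m0 ∈ B0, n0 ∈ B3 → different blocks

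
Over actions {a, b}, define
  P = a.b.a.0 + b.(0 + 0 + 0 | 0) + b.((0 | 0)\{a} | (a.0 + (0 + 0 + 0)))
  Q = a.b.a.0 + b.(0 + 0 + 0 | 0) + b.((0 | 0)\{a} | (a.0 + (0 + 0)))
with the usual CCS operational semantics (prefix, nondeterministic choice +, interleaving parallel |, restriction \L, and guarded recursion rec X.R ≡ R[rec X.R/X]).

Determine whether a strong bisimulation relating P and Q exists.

P's transition system — 7 states:
  m0 = a.b.a.0 + b.(0 + 0 + 0 | 0) + b.((0 | 0)\{a} | (a.0 + (0 + 0 + 0))) ⊢ ··a··> m1, ··b··> m2, ··b··> m3
  m1 = b.a.0 ⊢ ··b··> m4
  m2 = (0 | 0)\{a} | (a.0 + (0 + 0 + 0)) ⊢ ··a··> m5
  m3 = 0 + 0 + 0 | 0 ⊢ (no moves)
  m4 = a.0 ⊢ ··a··> m6
  m5 = (0 | 0)\{a} | 0 ⊢ (no moves)
  m6 = 0 ⊢ (no moves)
Q's transition system — 7 states:
  n0 = a.b.a.0 + b.(0 + 0 + 0 | 0) + b.((0 | 0)\{a} | (a.0 + (0 + 0))) ⊢ ··a··> n1, ··b··> n2, ··b··> n3
  n1 = b.a.0 ⊢ ··b··> n4
  n2 = (0 | 0)\{a} | (a.0 + (0 + 0)) ⊢ ··a··> n5
  n3 = 0 + 0 + 0 | 0 ⊢ (no moves)
  n4 = a.0 ⊢ ··a··> n6
  n5 = (0 | 0)\{a} | 0 ⊢ (no moves)
  n6 = 0 ⊢ (no moves)
Bisimilarity quotient blocks:
  B0 = {m0, n0}
  B1 = {m2, m4, n2, n4}
  B2 = {m3, m5, m6, n3, n5, n6}
  B3 = {m1, n1}
m0 ∈ B0, n0 ∈ B0 → same block

YES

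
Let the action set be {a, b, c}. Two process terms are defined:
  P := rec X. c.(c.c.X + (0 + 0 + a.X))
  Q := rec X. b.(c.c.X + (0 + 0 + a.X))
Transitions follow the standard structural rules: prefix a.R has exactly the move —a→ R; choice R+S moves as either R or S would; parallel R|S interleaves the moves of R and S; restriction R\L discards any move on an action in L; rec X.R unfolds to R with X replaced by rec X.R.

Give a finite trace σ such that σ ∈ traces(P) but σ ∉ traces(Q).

LTS(P): 3 reachable states
  p0 = rec X. c.(c.c.X + (0 + 0 + a.X)) ⊢ -c-> p1
  p1 = c.c.(rec X. c.(c.c.X + (0 + 0 + a.X))) + (0 + 0 + a.(rec X. c.(c.c.X + (0 + 0 + a.X)))) ⊢ -a-> p0, -c-> p2
  p2 = c.(rec X. c.(c.c.X + (0 + 0 + a.X))) ⊢ -c-> p0
LTS(Q): 3 reachable states
  q0 = rec X. b.(c.c.X + (0 + 0 + a.X)) ⊢ -b-> q1
  q1 = c.c.(rec X. b.(c.c.X + (0 + 0 + a.X))) + (0 + 0 + a.(rec X. b.(c.c.X + (0 + 0 + a.X)))) ⊢ -a-> q0, -c-> q2
  q2 = c.(rec X. b.(c.c.X + (0 + 0 + a.X))) ⊢ -c-> q0
Trace ⟨c⟩ through P, begin at {p0}:
  [1] c ⇒ {p1}
  ✓ P
Trace ⟨c⟩ through Q, begin at {q0}:
  [1] c ⇒ ∅  — Q cannot continue

c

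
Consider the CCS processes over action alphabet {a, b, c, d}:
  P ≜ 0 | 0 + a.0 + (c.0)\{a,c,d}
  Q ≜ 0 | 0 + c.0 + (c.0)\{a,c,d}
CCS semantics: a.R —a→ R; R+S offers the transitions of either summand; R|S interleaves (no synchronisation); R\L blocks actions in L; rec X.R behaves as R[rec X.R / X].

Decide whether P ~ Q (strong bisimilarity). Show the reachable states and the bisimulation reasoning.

not bisimilar

P's transition system — 2 states:
  s0 = 0 | 0 + a.0 + (c.0)\{a,c,d} → =a=> s1
  s1 = 0 → stopped
Q's transition system — 2 states:
  t0 = 0 | 0 + c.0 + (c.0)\{a,c,d} → =c=> t1
  t1 = 0 → stopped
Coarsest stable partition (strong bisimilarity classes):
  B0 = {s0}
  B1 = {s1, t1}
  B2 = {t0}
s0 ∈ B0, t0 ∈ B2 → different blocks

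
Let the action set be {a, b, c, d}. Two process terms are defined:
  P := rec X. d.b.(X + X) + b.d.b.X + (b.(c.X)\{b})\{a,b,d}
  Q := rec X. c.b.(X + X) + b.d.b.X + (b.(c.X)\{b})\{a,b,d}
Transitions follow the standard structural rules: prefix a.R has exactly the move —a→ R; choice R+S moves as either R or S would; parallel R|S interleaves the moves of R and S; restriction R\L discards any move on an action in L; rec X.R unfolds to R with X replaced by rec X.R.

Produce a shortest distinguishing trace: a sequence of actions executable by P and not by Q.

Reachable graph of P (5 states):
  u0 = rec X. d.b.(X + X) + b.d.b.X + (b.(c.X)\{b})\{a,b,d} | —b→ u1, —d→ u2
  u1 = d.b.(rec X. d.b.(X + X) + b.d.b.X + (b.(c.X)\{b})\{a,b,d}) | —d→ u3
  u2 = b.((rec X. d.b.(X + X) + b.d.b.X + (b.(c.X)\{b})\{a,b,d}) + (rec X. d.b.(X + X) + b.d.b.X + (b.(c.X)\{b})\{a,b,d})) | —b→ u4
  u3 = b.(rec X. d.b.(X + X) + b.d.b.X + (b.(c.X)\{b})\{a,b,d}) | —b→ u0
  u4 = (rec X. d.b.(X + X) + b.d.b.X + (b.(c.X)\{b})\{a,b,d}) + (rec X. d.b.(X + X) + b.d.b.X + (b.(c.X)\{b})\{a,b,d}) | —b→ u1, —d→ u2
Reachable graph of Q (5 states):
  v0 = rec X. c.b.(X + X) + b.d.b.X + (b.(c.X)\{b})\{a,b,d} | —b→ v1, —c→ v2
  v1 = d.b.(rec X. c.b.(X + X) + b.d.b.X + (b.(c.X)\{b})\{a,b,d}) | —d→ v3
  v2 = b.((rec X. c.b.(X + X) + b.d.b.X + (b.(c.X)\{b})\{a,b,d}) + (rec X. c.b.(X + X) + b.d.b.X + (b.(c.X)\{b})\{a,b,d})) | —b→ v4
  v3 = b.(rec X. c.b.(X + X) + b.d.b.X + (b.(c.X)\{b})\{a,b,d}) | —b→ v0
  v4 = (rec X. c.b.(X + X) + b.d.b.X + (b.(c.X)\{b})\{a,b,d}) + (rec X. c.b.(X + X) + b.d.b.X + (b.(c.X)\{b})\{a,b,d}) | —b→ v1, —c→ v2
Trace ⟨d⟩ through P, begin at {u0}:
  [1] d ⇒ {u2}
  P completes σ.
Trace ⟨d⟩ through Q, begin at {v0}:
  [1] d ⇒ ∅ (Q stuck)

d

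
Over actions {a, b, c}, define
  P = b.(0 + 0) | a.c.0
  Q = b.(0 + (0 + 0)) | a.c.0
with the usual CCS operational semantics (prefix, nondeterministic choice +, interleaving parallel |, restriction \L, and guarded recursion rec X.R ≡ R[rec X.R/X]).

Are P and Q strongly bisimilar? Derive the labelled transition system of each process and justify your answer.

LTS(P): 6 reachable states
  u0 = b.(0 + 0) | a.c.0 ⊢ =a=> u1, =b=> u2
  u1 = b.(0 + 0) | c.0 ⊢ =b=> u3, =c=> u4
  u2 = (0 + 0) | a.c.0 ⊢ =a=> u3
  u3 = (0 + 0) | c.0 ⊢ =c=> u5
  u4 = b.(0 + 0) | 0 ⊢ =b=> u5
  u5 = (0 + 0) | 0 ⊢ ∅
LTS(Q): 6 reachable states
  v0 = b.(0 + (0 + 0)) | a.c.0 ⊢ =a=> v1, =b=> v2
  v1 = b.(0 + (0 + 0)) | c.0 ⊢ =b=> v3, =c=> v4
  v2 = (0 + (0 + 0)) | a.c.0 ⊢ =a=> v3
  v3 = (0 + (0 + 0)) | c.0 ⊢ =c=> v5
  v4 = b.(0 + (0 + 0)) | 0 ⊢ =b=> v5
  v5 = (0 + (0 + 0)) | 0 ⊢ ∅
Partition-refinement fixed point:
  B0 = {u0, v0}
  B1 = {u2, v2}
  B2 = {u3, v3}
  B3 = {u5, v5}
  B4 = {u1, v1}
  B5 = {u4, v4}
u0 ∈ B0, v0 ∈ B0 → same block

bisimilar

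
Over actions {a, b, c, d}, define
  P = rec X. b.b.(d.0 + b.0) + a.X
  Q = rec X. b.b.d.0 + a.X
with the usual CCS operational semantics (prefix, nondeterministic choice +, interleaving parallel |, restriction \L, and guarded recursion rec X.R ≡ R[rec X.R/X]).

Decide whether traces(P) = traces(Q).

trace-distinct — witness ⟨bbb⟩

P's transition system — 4 states:
  m0 = rec X. b.b.(d.0 + b.0) + a.X has moves =a=> m0, =b=> m1
  m1 = b.(d.0 + b.0) has moves =b=> m2
  m2 = d.0 + b.0 has moves =b=> m3, =d=> m3
  m3 = 0 has moves stopped
Q's transition system — 4 states:
  n0 = rec X. b.b.d.0 + a.X has moves =a=> n0, =b=> n1
  n1 = b.d.0 has moves =b=> n2
  n2 = d.0 has moves =d=> n3
  n3 = 0 has moves stopped
Run σ = ⟨bbb⟩ on P: start {m0}
  [1] b ⇒ {m1}
  [2] b ⇒ {m2}
  [3] b ⇒ {m3}
  — P admits the full trace.
Run σ = ⟨bbb⟩ on Q: start {n0}
  [1] b ⇒ {n1}
  [2] b ⇒ {n2}
  [3] b ⇒ ∅  — Q cannot continue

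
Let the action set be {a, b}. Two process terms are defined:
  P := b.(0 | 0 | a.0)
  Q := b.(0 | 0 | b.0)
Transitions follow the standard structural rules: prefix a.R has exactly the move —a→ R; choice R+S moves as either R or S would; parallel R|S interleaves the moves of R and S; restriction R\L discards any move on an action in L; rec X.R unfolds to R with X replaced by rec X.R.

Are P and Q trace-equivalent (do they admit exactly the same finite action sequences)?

traces(P) ≠ traces(Q) — witness ⟨ba⟩

P's transition system — 3 states:
  u0 = b.(0 | 0 | a.0) ⊢ -b-> u1
  u1 = 0 | 0 | a.0 ⊢ -a-> u2
  u2 = 0 | 0 | 0 ⊢ ∅
Q's transition system — 3 states:
  v0 = b.(0 | 0 | b.0) ⊢ -b-> v1
  v1 = 0 | 0 | b.0 ⊢ -b-> v2
  v2 = 0 | 0 | 0 ⊢ ∅
Executing ba from P (initial set {u0}):
  step 1 (b): {u1}
  step 2 (a): {u2}
  ✓ P
Executing ba from Q (initial set {v0}):
  step 1 (b): {v1}
  step 2 (a): ∅  — Q cannot continue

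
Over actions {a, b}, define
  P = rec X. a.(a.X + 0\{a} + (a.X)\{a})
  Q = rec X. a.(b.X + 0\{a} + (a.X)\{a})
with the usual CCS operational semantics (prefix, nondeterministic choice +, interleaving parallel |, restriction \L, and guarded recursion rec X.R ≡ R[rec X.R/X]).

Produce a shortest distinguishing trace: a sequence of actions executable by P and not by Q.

aa

Reachable graph of P (2 states):
  s0 = rec X. a.(a.X + 0\{a} + (a.X)\{a}) → ··a··> s1
  s1 = a.(rec X. a.(a.X + 0\{a} + (a.X)\{a})) + 0\{a} + (a.(rec X. a.(a.X + 0\{a} + (a.X)\{a})))\{a} → ··a··> s0
Reachable graph of Q (2 states):
  t0 = rec X. a.(b.X + 0\{a} + (a.X)\{a}) → ··a··> t1
  t1 = b.(rec X. a.(b.X + 0\{a} + (a.X)\{a})) + 0\{a} + (a.(rec X. a.(b.X + 0\{a} + (a.X)\{a})))\{a} → ··b··> t0
Executing aa from P (initial set {s0}):
  step 1 (a): {s1}
  step 2 (a): {s0}
  — P admits the full trace.
Executing aa from Q (initial set {t0}):
  step 1 (a): {t1}
  step 2 (a): ∅ (Q stuck)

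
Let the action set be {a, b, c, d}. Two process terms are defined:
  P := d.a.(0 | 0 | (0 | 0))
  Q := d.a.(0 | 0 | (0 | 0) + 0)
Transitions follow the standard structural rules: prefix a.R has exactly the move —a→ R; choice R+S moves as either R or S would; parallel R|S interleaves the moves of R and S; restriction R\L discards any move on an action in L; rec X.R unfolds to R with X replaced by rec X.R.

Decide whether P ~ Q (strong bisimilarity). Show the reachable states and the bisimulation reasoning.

P ~ Q

Reachable graph of P (3 states):
  u0 = d.a.(0 | 0 | (0 | 0)) | ··d··> u1
  u1 = a.(0 | 0 | (0 | 0)) | ··a··> u2
  u2 = 0 | 0 | (0 | 0) | (no moves)
Reachable graph of Q (3 states):
  v0 = d.a.(0 | 0 | (0 | 0) + 0) | ··d··> v1
  v1 = a.(0 | 0 | (0 | 0) + 0) | ··a··> v2
  v2 = 0 | 0 | (0 | 0) + 0 | (no moves)
Bisimilarity quotient blocks:
  B0 = {u0, v0}
  B1 = {u1, v1}
  B2 = {u2, v2}
u0 ∈ B0, v0 ∈ B0 → same block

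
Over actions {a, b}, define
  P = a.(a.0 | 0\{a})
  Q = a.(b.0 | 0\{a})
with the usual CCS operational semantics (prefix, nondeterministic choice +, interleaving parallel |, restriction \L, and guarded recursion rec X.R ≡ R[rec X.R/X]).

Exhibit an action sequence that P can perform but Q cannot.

aa

P's transition system — 3 states:
  s0 = a.(a.0 | 0\{a}) :: --a--▸ s1
  s1 = a.0 | 0\{a} :: --a--▸ s2
  s2 = 0 | 0\{a} :: deadlocked
Q's transition system — 3 states:
  t0 = a.(b.0 | 0\{a}) :: --a--▸ t1
  t1 = b.0 | 0\{a} :: --b--▸ t2
  t2 = 0 | 0\{a} :: deadlocked
Executing aa from P (initial set {s0}):
  [1] a ⇒ {s1}
  [2] a ⇒ {s2}
  — P admits the full trace.
Executing aa from Q (initial set {t0}):
  [1] a ⇒ {t1}
  [2] a ⇒ no successor for Q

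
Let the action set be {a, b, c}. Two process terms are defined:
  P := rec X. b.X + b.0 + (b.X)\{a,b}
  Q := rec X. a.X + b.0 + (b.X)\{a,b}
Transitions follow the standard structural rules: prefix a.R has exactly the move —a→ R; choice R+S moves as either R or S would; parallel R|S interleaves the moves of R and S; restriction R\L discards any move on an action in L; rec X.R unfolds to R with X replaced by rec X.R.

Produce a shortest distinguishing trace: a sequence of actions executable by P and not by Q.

bb

LTS(P): 2 reachable states
  p0 = rec X. b.X + b.0 + (b.X)\{a,b} → --b--▸ p0, --b--▸ p1
  p1 = 0 → ∅
LTS(Q): 2 reachable states
  q0 = rec X. a.X + b.0 + (b.X)\{a,b} → --a--▸ q0, --b--▸ q1
  q1 = 0 → ∅
Run σ = ⟨bb⟩ on P: start {p0}
  [1] b ⇒ {p0, p1}
  [2] b ⇒ {p0, p1}
  P completes σ.
Run σ = ⟨bb⟩ on Q: start {q0}
  [1] b ⇒ {q1}
  [2] b ⇒ ∅  — Q cannot continue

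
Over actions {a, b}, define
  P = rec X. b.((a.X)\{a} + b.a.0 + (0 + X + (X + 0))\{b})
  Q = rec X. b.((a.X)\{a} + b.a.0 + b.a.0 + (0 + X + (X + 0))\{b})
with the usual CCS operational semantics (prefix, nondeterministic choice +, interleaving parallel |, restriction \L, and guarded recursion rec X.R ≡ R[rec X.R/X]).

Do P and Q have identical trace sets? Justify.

YES

P's transition system — 4 states:
  m0 = rec X. b.((a.X)\{a} + b.a.0 + (0 + X + (X + 0))\{b}) has moves ··b··> m1
  m1 = (a.(rec X. b.((a.X)\{a} + b.a.0 + (0 + X + (X + 0))\{b})))\{a} + b.a.0 + (0 + (rec X. b.((a.X)\{a} + b.a.0 + (0 + X + (X + 0))\{b})) + ((rec X. b.((a.X)\{a} + b.a.0 + (0 + X + (X + 0))\{b})) + 0))\{b} has moves ··b··> m2
  m2 = a.0 has moves ··a··> m3
  m3 = 0 has moves (no moves)
Q's transition system — 4 states:
  n0 = rec X. b.((a.X)\{a} + b.a.0 + b.a.0 + (0 + X + (X + 0))\{b}) has moves ··b··> n1
  n1 = (a.(rec X. b.((a.X)\{a} + b.a.0 + b.a.0 + (0 + X + (X + 0))\{b})))\{a} + b.a.0 + b.a.0 + (0 + (rec X. b.((a.X)\{a} + b.a.0 + b.a.0 + (0 + X + (X + 0))\{b})) + ((rec X. b.((a.X)\{a} + b.a.0 + b.a.0 + (0 + X + (X + 0))\{b})) + 0))\{b} has moves ··b··> n2
  n2 = a.0 has moves ··a··> n3
  n3 = 0 has moves (no moves)
Bisimilarity quotient blocks:
  B0 = {m0, n0}
  B1 = {m1, n1}
  B2 = {m2, n2}
  B3 = {m3, n3}
m0 ∈ B0, n0 ∈ B0 → same block
Bisimilar ⇒ trace-equivalent.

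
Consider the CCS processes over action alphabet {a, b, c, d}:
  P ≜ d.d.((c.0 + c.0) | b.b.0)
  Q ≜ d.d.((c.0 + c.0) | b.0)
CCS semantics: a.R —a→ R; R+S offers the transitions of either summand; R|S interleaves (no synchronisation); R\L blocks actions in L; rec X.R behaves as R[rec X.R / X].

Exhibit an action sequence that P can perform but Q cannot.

P's transition system — 8 states:
  m0 = d.d.((c.0 + c.0) | b.b.0) :: =d=> m1
  m1 = d.((c.0 + c.0) | b.b.0) :: =d=> m2
  m2 = (c.0 + c.0) | b.b.0 :: =b=> m3, =c=> m4
  m3 = (c.0 + c.0) | b.0 :: =b=> m5, =c=> m6
  m4 = 0 | b.b.0 :: =b=> m6
  m5 = (c.0 + c.0) | 0 :: =c=> m7
  m6 = 0 | b.0 :: =b=> m7
  m7 = 0 | 0 :: ∅
Q's transition system — 6 states:
  n0 = d.d.((c.0 + c.0) | b.0) :: =d=> n1
  n1 = d.((c.0 + c.0) | b.0) :: =d=> n2
  n2 = (c.0 + c.0) | b.0 :: =b=> n3, =c=> n4
  n3 = (c.0 + c.0) | 0 :: =c=> n5
  n4 = 0 | b.0 :: =b=> n5
  n5 = 0 | 0 :: ∅
Trace ⟨ddbb⟩ through P, begin at {m0}:
  [1] d ⇒ {m1}
  [2] d ⇒ {m2}
  [3] b ⇒ {m3}
  [4] b ⇒ {m5}
  ✓ P
Trace ⟨ddbb⟩ through Q, begin at {n0}:
  [1] d ⇒ {n1}
  [2] d ⇒ {n2}
  [3] b ⇒ {n3}
  [4] b ⇒ no successor for Q

ddbb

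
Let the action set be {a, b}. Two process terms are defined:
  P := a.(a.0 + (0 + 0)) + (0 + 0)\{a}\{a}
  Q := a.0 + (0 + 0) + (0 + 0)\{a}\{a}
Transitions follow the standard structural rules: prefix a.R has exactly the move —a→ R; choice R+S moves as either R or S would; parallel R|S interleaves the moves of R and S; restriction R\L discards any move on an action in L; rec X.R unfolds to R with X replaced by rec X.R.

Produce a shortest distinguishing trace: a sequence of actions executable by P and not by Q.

aa

Reachable graph of P (3 states):
  p0 = a.(a.0 + (0 + 0)) + (0 + 0)\{a}\{a} ⊢ —a→ p1
  p1 = a.0 + (0 + 0) ⊢ —a→ p2
  p2 = 0 ⊢ ∅
Reachable graph of Q (2 states):
  q0 = a.0 + (0 + 0) + (0 + 0)\{a}\{a} ⊢ —a→ q1
  q1 = 0 ⊢ ∅
Run σ = ⟨aa⟩ on P: start {p0}
  step 1 (a): {p1}
  step 2 (a): {p2}
  — P admits the full trace.
Run σ = ⟨aa⟩ on Q: start {q0}
  step 1 (a): {q1}
  step 2 (a): no successor for Q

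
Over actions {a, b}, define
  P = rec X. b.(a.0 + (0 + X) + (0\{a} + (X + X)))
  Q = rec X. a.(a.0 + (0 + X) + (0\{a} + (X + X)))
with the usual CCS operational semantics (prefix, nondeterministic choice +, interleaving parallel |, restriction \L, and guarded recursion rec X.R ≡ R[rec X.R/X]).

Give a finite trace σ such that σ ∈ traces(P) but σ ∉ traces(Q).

LTS(P): 3 reachable states
  u0 = rec X. b.(a.0 + (0 + X) + (0\{a} + (X + X))) → —b→ u1
  u1 = a.0 + (0 + (rec X. b.(a.0 + (0 + X) + (0\{a} + (X + X))))) + (0\{a} + ((rec X. b.(a.0 + (0 + X) + (0\{a} + (X + X)))) + (rec X. b.(a.0 + (0 + X) + (0\{a} + (X + X)))))) → —a→ u2, —b→ u1
  u2 = 0 → ∅
LTS(Q): 3 reachable states
  v0 = rec X. a.(a.0 + (0 + X) + (0\{a} + (X + X))) → —a→ v1
  v1 = a.0 + (0 + (rec X. a.(a.0 + (0 + X) + (0\{a} + (X + X))))) + (0\{a} + ((rec X. a.(a.0 + (0 + X) + (0\{a} + (X + X)))) + (rec X. a.(a.0 + (0 + X) + (0\{a} + (X + X)))))) → —a→ v1, —a→ v2
  v2 = 0 → ∅
Run σ = ⟨b⟩ on P: start {u0}
  after b @ step 1: {u1}
  ✓ P
Run σ = ⟨b⟩ on Q: start {v0}
  after b @ step 1: ∅  — Q cannot continue

b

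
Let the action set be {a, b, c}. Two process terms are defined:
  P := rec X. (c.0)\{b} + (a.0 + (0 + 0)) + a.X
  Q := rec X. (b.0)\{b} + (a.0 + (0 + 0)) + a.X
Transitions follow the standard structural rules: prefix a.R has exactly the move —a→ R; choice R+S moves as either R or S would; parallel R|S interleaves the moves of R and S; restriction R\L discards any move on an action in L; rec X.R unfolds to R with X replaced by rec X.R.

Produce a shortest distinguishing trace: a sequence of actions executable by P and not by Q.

c

P's transition system — 3 states:
  m0 = rec X. (c.0)\{b} + (a.0 + (0 + 0)) + a.X has moves —a→ m0, —a→ m1, —c→ m2
  m1 = 0 has moves deadlocked
  m2 = 0\{b} has moves deadlocked
Q's transition system — 2 states:
  n0 = rec X. (b.0)\{b} + (a.0 + (0 + 0)) + a.X has moves —a→ n0, —a→ n1
  n1 = 0 has moves deadlocked
Trace ⟨c⟩ through P, begin at {m0}:
  step 1 (c): {m2}
  — P admits the full trace.
Trace ⟨c⟩ through Q, begin at {n0}:
  step 1 (c): no successor for Q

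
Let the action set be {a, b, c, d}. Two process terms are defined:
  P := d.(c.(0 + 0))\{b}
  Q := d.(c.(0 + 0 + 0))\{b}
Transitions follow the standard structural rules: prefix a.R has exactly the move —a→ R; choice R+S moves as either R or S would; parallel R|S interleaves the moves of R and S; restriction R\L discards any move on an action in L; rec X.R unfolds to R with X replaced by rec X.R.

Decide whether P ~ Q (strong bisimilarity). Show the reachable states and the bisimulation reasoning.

LTS(P): 3 reachable states
  p0 = d.(c.(0 + 0))\{b} | —d→ p1
  p1 = (c.(0 + 0))\{b} | —c→ p2
  p2 = (0 + 0)\{b} | deadlocked
LTS(Q): 3 reachable states
  q0 = d.(c.(0 + 0 + 0))\{b} | —d→ q1
  q1 = (c.(0 + 0 + 0))\{b} | —c→ q2
  q2 = (0 + 0 + 0)\{b} | deadlocked
Coarsest stable partition (strong bisimilarity classes):
  B0 = {p0, q0}
  B1 = {p1, q1}
  B2 = {p2, q2}
p0 ∈ B0, q0 ∈ B0 → same block

YES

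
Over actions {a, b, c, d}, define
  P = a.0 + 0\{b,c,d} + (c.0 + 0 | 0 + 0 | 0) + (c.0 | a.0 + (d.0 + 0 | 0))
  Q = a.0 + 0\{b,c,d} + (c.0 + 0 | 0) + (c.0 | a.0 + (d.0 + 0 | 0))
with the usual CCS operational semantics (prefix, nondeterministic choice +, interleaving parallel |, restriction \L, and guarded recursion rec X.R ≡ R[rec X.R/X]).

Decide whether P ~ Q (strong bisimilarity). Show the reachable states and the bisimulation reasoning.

LTS(P): 5 reachable states
  p0 = a.0 + 0\{b,c,d} + (c.0 + 0 | 0 + 0 | 0) + (c.0 | a.0 + (d.0 + 0 | 0)) ⊢ —a→ p1, —a→ p2, —c→ p1, —c→ p3, —d→ p1
  p1 = 0 ⊢ stopped
  p2 = c.0 | 0 ⊢ —c→ p4
  p3 = 0 | a.0 ⊢ —a→ p4
  p4 = 0 | 0 ⊢ stopped
LTS(Q): 5 reachable states
  q0 = a.0 + 0\{b,c,d} + (c.0 + 0 | 0) + (c.0 | a.0 + (d.0 + 0 | 0)) ⊢ —a→ q1, —a→ q2, —c→ q1, —c→ q3, —d→ q1
  q1 = 0 ⊢ stopped
  q2 = c.0 | 0 ⊢ —c→ q4
  q3 = 0 | a.0 ⊢ —a→ q4
  q4 = 0 | 0 ⊢ stopped
Coarsest stable partition (strong bisimilarity classes):
  B0 = {p0, q0}
  B1 = {p1, p4, q1, q4}
  B2 = {p3, q3}
  B3 = {p2, q2}
p0 ∈ B0, q0 ∈ B0 → same block

YES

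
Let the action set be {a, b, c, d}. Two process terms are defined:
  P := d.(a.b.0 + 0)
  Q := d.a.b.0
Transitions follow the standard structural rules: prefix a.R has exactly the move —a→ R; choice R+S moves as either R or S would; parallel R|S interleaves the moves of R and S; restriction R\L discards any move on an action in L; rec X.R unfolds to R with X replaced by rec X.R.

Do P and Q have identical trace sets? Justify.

traces(P) = traces(Q)

P's transition system — 4 states:
  s0 = d.(a.b.0 + 0) has moves --d--▸ s1
  s1 = a.b.0 + 0 has moves --a--▸ s2
  s2 = b.0 has moves --b--▸ s3
  s3 = 0 has moves ·
Q's transition system — 4 states:
  t0 = d.a.b.0 has moves --d--▸ t1
  t1 = a.b.0 has moves --a--▸ t2
  t2 = b.0 has moves --b--▸ t3
  t3 = 0 has moves ·
Bisimilarity quotient blocks:
  B0 = {s0, t0}
  B1 = {s1, t1}
  B2 = {s2, t2}
  B3 = {s3, t3}
s0 ∈ B0, t0 ∈ B0 → same block
Bisimilar ⇒ trace-equivalent.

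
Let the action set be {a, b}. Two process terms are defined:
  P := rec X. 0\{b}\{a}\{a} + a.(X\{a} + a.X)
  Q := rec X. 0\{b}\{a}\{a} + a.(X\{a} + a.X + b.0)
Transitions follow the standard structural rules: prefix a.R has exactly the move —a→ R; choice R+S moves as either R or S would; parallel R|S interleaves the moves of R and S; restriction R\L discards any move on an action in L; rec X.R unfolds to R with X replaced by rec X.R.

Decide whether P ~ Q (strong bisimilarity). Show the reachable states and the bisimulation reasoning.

Reachable graph of P (2 states):
  m0 = rec X. 0\{b}\{a}\{a} + a.(X\{a} + a.X) | —a→ m1
  m1 = (rec X. 0\{b}\{a}\{a} + a.(X\{a} + a.X))\{a} + a.(rec X. 0\{b}\{a}\{a} + a.(X\{a} + a.X)) | —a→ m0
Reachable graph of Q (3 states):
  n0 = rec X. 0\{b}\{a}\{a} + a.(X\{a} + a.X + b.0) | —a→ n1
  n1 = (rec X. 0\{b}\{a}\{a} + a.(X\{a} + a.X + b.0))\{a} + a.(rec X. 0\{b}\{a}\{a} + a.(X\{a} + a.X + b.0)) + b.0 | —a→ n0, —b→ n2
  n2 = 0 | stopped
Coarsest stable partition (strong bisimilarity classes):
  B0 = {m0, m1}
  B1 = {n0}
  B2 = {n1}
  B3 = {n2}
m0 ∈ B0, n0 ∈ B1 → different blocks

not bisimilar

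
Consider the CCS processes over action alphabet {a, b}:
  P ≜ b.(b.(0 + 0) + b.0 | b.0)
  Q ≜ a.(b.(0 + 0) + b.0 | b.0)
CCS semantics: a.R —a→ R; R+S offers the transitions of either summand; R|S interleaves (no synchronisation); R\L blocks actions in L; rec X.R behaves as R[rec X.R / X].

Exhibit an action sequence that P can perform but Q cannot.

P's transition system — 6 states:
  m0 = b.(b.(0 + 0) + b.0 | b.0) has moves ··b··> m1
  m1 = b.(0 + 0) + b.0 | b.0 has moves ··b··> m2, ··b··> m3, ··b··> m4
  m2 = 0 + 0 has moves ·
  m3 = 0 | b.0 has moves ··b··> m5
  m4 = b.0 | 0 has moves ··b··> m5
  m5 = 0 | 0 has moves ·
Q's transition system — 6 states:
  n0 = a.(b.(0 + 0) + b.0 | b.0) has moves ··a··> n1
  n1 = b.(0 + 0) + b.0 | b.0 has moves ··b··> n2, ··b··> n3, ··b··> n4
  n2 = 0 + 0 has moves ·
  n3 = 0 | b.0 has moves ··b··> n5
  n4 = b.0 | 0 has moves ··b··> n5
  n5 = 0 | 0 has moves ·
Run σ = ⟨b⟩ on P: start {m0}
  after b @ step 1: {m1}
  P completes σ.
Run σ = ⟨b⟩ on Q: start {n0}
  after b @ step 1: no successor for Q

b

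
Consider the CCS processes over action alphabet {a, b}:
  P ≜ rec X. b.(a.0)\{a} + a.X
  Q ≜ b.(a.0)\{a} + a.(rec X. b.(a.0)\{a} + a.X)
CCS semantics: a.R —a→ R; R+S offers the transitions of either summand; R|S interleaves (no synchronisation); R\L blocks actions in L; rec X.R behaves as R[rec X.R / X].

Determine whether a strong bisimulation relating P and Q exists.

P ~ Q

P's transition system — 2 states:
  s0 = rec X. b.(a.0)\{a} + a.X :: -a-> s0, -b-> s1
  s1 = (a.0)\{a} :: ·
Q's transition system — 3 states:
  t0 = b.(a.0)\{a} + a.(rec X. b.(a.0)\{a} + a.X) :: -a-> t1, -b-> t2
  t1 = rec X. b.(a.0)\{a} + a.X :: -a-> t1, -b-> t2
  t2 = (a.0)\{a} :: ·
Partition-refinement fixed point:
  B0 = {s0, t0, t1}
  B1 = {s1, t2}
s0 ∈ B0, t0 ∈ B0 → same block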